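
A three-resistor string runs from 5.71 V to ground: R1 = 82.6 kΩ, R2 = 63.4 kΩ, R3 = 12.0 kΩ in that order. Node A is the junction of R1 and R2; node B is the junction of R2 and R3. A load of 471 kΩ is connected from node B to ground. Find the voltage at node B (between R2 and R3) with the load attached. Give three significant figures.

V ≈ 0.424 V

At node B, R3 is in parallel with the load: R3‖R_L = 11.70 kΩ.
Below node A the resistance is R2 + (R3‖R_L) = 75.10 kΩ, so V_A = 5.71 × 75.10/157.7 = 2.719 V.
Then V_B = V_A × (R3‖R_L)/(R2 + R3‖R_L) = 2.719 × 11.70/75.10 = 0.424 V.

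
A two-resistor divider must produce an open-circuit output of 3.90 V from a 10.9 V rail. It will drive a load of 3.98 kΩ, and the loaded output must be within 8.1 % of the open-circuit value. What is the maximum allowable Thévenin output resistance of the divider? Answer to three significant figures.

Loading drop = R_th/(R_th + R_L) ≤ 0.0810, so R_th ≤ R_L · ε/(1−ε) = 3.98 kΩ × 0.0810/0.9190 = 351 Ω.

R_th ≤ 351 Ω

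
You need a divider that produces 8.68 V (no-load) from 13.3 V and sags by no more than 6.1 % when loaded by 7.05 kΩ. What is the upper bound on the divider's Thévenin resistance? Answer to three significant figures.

R_th ≤ 458 Ω

Loading drop = R_th/(R_th + R_L) ≤ 0.0610, so R_th ≤ R_L · ε/(1−ε) = 7.05 kΩ × 0.0610/0.9390 = 458 Ω.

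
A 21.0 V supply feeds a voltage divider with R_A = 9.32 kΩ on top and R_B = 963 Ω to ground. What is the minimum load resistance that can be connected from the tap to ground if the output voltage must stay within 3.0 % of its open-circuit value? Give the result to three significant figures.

R_L(min) ≈ 28.2 kΩ

Output resistance R_th = R_A‖R_B = (9320 × 963)/10280 = 872.8 Ω.
The fractional drop is R_th/(R_th + R_L); requiring this ≤ 0.0300 gives R_L ≥ R_th(1/0.0300 − 1) = 872.8 × 32.33 = 28.2 kΩ.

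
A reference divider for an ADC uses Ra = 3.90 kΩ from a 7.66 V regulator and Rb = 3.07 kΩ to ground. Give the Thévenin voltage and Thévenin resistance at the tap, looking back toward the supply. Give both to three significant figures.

V_th = 3.37 V, R_th = 1.72 kΩ

V_th is the open-circuit tap voltage: 7.66 × 3.07/(3.90 + 3.07) = 3.37 V.
With the supply zeroed, Ra and Rb appear in parallel from the tap: R_th = Ra‖Rb = (3.90 × 3.07)/6.970 = 1.72 kΩ.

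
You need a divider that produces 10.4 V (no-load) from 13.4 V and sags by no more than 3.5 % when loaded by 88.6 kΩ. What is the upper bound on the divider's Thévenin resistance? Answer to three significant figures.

R_th ≤ 3.21 kΩ

Loading drop = R_th/(R_th + R_L) ≤ 0.0350, so R_th ≤ R_L · ε/(1−ε) = 88.6 kΩ × 0.0350/0.9650 = 3.21 kΩ.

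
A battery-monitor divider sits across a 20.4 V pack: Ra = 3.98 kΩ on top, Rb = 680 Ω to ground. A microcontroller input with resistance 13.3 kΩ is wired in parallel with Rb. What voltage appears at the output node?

V_out ≈ 2.85 V

The load sits in parallel with Rb: Rb‖R_L = (680 × 13300) / (680 + 13300) = 646.9 Ω.
V_out = 20.4 × 646.9 / (3980 + 646.9) = 20.4 × 646.9/4627 = 2.85 V.
(Unloaded it would have been 2.98 V.)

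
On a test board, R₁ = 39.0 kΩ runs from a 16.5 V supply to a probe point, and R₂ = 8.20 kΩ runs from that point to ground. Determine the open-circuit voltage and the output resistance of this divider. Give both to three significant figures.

V_th = 2.87 V, R_th = 6.78 kΩ

V_th is the open-circuit tap voltage: 16.5 × 8.20/(39.0 + 8.20) = 2.87 V.
With the supply zeroed, R₁ and R₂ appear in parallel from the tap: R_th = R₁‖R₂ = (39.0 × 8.20)/47.20 = 6.78 kΩ.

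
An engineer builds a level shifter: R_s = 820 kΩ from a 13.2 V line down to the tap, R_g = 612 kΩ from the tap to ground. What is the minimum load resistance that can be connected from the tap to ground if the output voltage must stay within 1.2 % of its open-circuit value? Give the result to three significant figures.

Output resistance R_th = R_s‖R_g = (820 × 612)/1432 = 350.4 kΩ.
The fractional drop is R_th/(R_th + R_L); requiring this ≤ 0.0120 gives R_L ≥ R_th(1/0.0120 − 1) = 350.4 × 82.33 = 28.9 MΩ.

R_L(min) ≈ 28.9 MΩ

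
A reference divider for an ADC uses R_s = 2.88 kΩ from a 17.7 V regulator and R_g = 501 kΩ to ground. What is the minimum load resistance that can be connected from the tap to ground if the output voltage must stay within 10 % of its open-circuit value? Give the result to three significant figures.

Output resistance R_th = R_s‖R_g = (2.88 × 501)/503.9 = 2.864 kΩ.
The fractional drop is R_th/(R_th + R_L); requiring this ≤ 0.100 gives R_L ≥ R_th(1/0.100 − 1) = 2.864 × 9.000 = 25.8 kΩ.

R_L(min) ≈ 25.8 kΩ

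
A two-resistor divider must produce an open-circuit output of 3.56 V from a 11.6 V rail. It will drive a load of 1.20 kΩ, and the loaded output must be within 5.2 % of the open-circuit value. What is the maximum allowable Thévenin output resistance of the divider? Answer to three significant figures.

R_th ≤ 65.8 Ω

Loading drop = R_th/(R_th + R_L) ≤ 0.0520, so R_th ≤ R_L · ε/(1−ε) = 1.20 kΩ × 0.0520/0.9480 = 65.8 Ω.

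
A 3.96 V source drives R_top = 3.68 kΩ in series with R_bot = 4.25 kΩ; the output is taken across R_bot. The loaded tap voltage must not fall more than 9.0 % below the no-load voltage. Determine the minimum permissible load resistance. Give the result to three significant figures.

Output resistance R_th = R_top‖R_bot = (3.68 × 4.25)/7.930 = 1.972 kΩ.
The fractional drop is R_th/(R_th + R_L); requiring this ≤ 0.0900 gives R_L ≥ R_th(1/0.0900 − 1) = 1.972 × 10.11 = 19.9 kΩ.

R_L(min) ≈ 19.9 kΩ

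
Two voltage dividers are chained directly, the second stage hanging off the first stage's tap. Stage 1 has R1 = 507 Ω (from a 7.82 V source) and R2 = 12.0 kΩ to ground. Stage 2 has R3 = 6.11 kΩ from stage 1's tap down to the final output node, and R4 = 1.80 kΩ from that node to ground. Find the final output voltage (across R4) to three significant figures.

Stage 2 presents R3+R4 = 7910 Ω as a load on stage 1's tap.
Stage 1's lower leg becomes R2‖(R3+R4) = 4767 Ω, so V_mid = 7.82 × 4767/5274 = 7.068 V.
Stage 2 is itself unloaded: V_out = V_mid × R4/(R3+R4) = 7.068 × 1800/7910 = 1.61 V.

V_out ≈ 1.61 V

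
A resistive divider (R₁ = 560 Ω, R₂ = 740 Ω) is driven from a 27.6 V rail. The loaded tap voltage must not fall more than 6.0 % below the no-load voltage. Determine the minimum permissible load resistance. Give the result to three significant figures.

Output resistance R_th = R₁‖R₂ = (560 × 740)/1300 = 318.8 Ω.
The fractional drop is R_th/(R_th + R_L); requiring this ≤ 0.0600 gives R_L ≥ R_th(1/0.0600 − 1) = 318.8 × 15.67 = 4.99 kΩ.

R_L(min) ≈ 4.99 kΩ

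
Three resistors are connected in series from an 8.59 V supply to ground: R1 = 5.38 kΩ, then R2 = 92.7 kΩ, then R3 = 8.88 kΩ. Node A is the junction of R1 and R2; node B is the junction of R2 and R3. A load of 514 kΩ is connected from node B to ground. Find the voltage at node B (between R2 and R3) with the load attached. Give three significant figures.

At node B, R3 is in parallel with the load: R3‖R_L = 8.729 kΩ.
Below node A the resistance is R2 + (R3‖R_L) = 101.4 kΩ, so V_A = 8.59 × 101.4/106.8 = 8.157 V.
Then V_B = V_A × (R3‖R_L)/(R2 + R3‖R_L) = 8.157 × 8.729/101.4 = 0.702 V.

V ≈ 0.702 V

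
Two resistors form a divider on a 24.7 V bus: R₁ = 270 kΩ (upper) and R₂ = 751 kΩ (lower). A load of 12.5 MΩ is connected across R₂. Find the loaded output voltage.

V_out ≈ 17.9 V

The load sits in parallel with R₂: R₂‖R_L = (751 × 12500) / (751 + 12500) = 708.4 kΩ.
V_out = 24.7 × 708.4 / (270 + 708.4) = 24.7 × 708.4/978.4 = 17.9 V.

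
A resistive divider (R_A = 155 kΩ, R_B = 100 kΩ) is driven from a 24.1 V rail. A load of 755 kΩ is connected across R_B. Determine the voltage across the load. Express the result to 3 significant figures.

V_out ≈ 8.75 V

The load sits in parallel with R_B: R_B‖R_L = (100 × 755) / (100 + 755) = 88.30 kΩ.
V_out = 24.1 × 88.30 / (155 + 88.30) = 24.1 × 88.30/243.3 = 8.75 V.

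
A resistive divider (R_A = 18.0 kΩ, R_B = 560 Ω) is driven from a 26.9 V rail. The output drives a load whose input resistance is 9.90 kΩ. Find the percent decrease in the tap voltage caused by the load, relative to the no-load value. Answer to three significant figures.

The divider's output (Thévenin) resistance is R_A‖R_B = 543.1 Ω.
Fractional drop under load = R_th/(R_th + R_L) = 543.1 / (543.1 + 9900) = 0.05201.
So the output falls by 5.20 %.

5.20 %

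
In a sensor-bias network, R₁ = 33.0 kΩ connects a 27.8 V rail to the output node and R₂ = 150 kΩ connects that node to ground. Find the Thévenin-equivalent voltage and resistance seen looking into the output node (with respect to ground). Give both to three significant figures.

V_th is the open-circuit tap voltage: 27.8 × 150/(33.0 + 150) = 22.8 V.
With the supply zeroed, R₁ and R₂ appear in parallel from the tap: R_th = R₁‖R₂ = (33.0 × 150)/183.0 = 27.0 kΩ.

V_th = 22.8 V, R_th = 27.0 kΩ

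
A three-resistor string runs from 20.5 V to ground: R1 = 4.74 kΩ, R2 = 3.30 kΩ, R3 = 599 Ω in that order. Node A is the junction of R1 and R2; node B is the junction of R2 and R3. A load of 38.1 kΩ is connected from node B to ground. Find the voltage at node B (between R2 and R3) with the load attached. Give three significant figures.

At node B, R3 is in parallel with the load: R3‖R_L = 589.7 Ω.
Below node A the resistance is R2 + (R3‖R_L) = 3890 Ω, so V_A = 20.5 × 3890/8630 = 9.240 V.
Then V_B = V_A × (R3‖R_L)/(R2 + R3‖R_L) = 9.240 × 589.7/3890 = 1.40 V.

V ≈ 1.40 V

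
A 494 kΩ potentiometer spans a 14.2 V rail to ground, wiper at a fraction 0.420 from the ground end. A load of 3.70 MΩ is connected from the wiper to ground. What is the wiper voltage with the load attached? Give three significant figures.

The wiper splits the pot into (1−α)R = 286.5 kΩ above and αR = 207.5 kΩ below.
Lower section ‖ load = 196.5 kΩ.
V_wiper = 14.2 × 196.5/(286.5 + 196.5) = 5.78 V.

V ≈ 5.78 V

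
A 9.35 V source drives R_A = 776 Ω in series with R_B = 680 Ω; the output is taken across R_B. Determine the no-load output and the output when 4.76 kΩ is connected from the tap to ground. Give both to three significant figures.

Unloaded: 4.37 V; loaded: 4.06 V

Open-circuit: V = 9.35 × 680/(776 + 680) = 4.37 V.
With the load, R_B becomes R_B‖R_L = 595.0 Ω, so V = 9.35 × 595.0/1371 = 4.06 V.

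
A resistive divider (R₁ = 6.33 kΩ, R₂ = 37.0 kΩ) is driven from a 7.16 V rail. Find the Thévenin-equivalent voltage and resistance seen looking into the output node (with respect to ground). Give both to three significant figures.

V_th = 6.11 V, R_th = 5.41 kΩ

V_th is the open-circuit tap voltage: 7.16 × 37.0/(6.33 + 37.0) = 6.11 V.
With the supply zeroed, R₁ and R₂ appear in parallel from the tap: R_th = R₁‖R₂ = (6.33 × 37.0)/43.33 = 5.41 kΩ.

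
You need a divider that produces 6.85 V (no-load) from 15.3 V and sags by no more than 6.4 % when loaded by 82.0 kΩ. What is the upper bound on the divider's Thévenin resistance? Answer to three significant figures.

R_th ≤ 5.61 kΩ

Loading drop = R_th/(R_th + R_L) ≤ 0.0640, so R_th ≤ R_L · ε/(1−ε) = 82.0 kΩ × 0.0640/0.9360 = 5.61 kΩ.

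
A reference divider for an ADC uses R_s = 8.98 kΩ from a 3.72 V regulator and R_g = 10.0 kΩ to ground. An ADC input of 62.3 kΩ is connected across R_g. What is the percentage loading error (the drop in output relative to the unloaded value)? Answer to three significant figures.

7.06 %

The divider's output (Thévenin) resistance is R_s‖R_g = 4.731 kΩ.
Fractional drop under load = R_th/(R_th + R_L) = 4.731 / (4.731 + 62.3) = 0.07058.
So the output falls by 7.06 %.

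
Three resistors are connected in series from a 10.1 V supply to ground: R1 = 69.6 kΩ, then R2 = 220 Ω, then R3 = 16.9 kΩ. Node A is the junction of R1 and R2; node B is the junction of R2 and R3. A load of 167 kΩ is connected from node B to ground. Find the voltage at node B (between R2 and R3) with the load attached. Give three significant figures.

At node B, R3 is in parallel with the load: R3‖R_L = 15350 Ω.
Below node A the resistance is R2 + (R3‖R_L) = 15570 Ω, so V_A = 10.1 × 15570/85170 = 1.846 V.
Then V_B = V_A × (R3‖R_L)/(R2 + R3‖R_L) = 1.846 × 15350/15570 = 1.82 V.

V ≈ 1.82 V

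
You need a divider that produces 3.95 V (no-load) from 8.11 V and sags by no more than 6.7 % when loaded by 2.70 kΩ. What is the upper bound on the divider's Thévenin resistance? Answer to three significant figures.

Loading drop = R_th/(R_th + R_L) ≤ 0.0670, so R_th ≤ R_L · ε/(1−ε) = 2.70 kΩ × 0.0670/0.9330 = 194 Ω.
(Any R1, R2 with R2/(R1+R2) = 0.487 and R1‖R2 ≤ 194 Ω will meet the spec.)

R_th ≤ 194 Ω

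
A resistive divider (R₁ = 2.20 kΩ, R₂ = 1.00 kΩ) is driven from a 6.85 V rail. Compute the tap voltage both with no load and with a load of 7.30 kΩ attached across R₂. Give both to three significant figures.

Open-circuit: V = 6.85 × 1.00/(2.20 + 1.00) = 2.14 V.
With the load, R₂ becomes R₂‖R_L = 0.8795 kΩ, so V = 6.85 × 0.8795/3.080 = 1.96 V.

Unloaded: 2.14 V; loaded: 1.96 V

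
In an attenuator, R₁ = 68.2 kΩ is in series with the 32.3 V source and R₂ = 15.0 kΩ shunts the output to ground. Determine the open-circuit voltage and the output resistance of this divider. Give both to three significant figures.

V_th = 5.82 V, R_th = 12.3 kΩ

V_th is the open-circuit tap voltage: 32.3 × 15.0/(68.2 + 15.0) = 5.82 V.
With the supply zeroed, R₁ and R₂ appear in parallel from the tap: R_th = R₁‖R₂ = (68.2 × 15.0)/83.20 = 12.3 kΩ.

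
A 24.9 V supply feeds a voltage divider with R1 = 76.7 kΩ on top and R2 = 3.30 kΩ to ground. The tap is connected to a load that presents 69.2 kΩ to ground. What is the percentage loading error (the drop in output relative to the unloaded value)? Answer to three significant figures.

4.37 %

The divider's output (Thévenin) resistance is R1‖R2 = 3.164 kΩ.
Fractional drop under load = R_th/(R_th + R_L) = 3.164 / (3.164 + 69.2) = 0.04372.
So the output falls by 4.37 %.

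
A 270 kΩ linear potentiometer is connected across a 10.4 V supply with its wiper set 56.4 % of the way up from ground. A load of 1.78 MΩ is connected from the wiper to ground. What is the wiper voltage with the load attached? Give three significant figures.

V ≈ 5.65 V

The wiper splits the pot into (1−α)R = 117.7 kΩ above and αR = 152.3 kΩ below.
Lower section ‖ load = 140.3 kΩ.
V_wiper = 10.4 × 140.3/(117.7 + 140.3) = 5.65 V.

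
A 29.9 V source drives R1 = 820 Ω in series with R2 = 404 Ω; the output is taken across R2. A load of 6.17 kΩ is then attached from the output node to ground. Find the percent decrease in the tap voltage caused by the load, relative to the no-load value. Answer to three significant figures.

4.20 %

The divider's output (Thévenin) resistance is R1‖R2 = 270.7 Ω.
Fractional drop under load = R_th/(R_th + R_L) = 270.7 / (270.7 + 6170) = 0.04202.
So the output falls by 4.20 %.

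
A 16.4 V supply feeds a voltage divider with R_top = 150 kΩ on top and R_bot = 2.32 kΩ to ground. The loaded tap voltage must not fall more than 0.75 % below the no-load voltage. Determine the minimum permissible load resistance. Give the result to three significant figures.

Output resistance R_th = R_top‖R_bot = (150 × 2.32)/152.3 = 2.285 kΩ.
The fractional drop is R_th/(R_th + R_L); requiring this ≤ 0.00750 gives R_L ≥ R_th(1/0.00750 − 1) = 2.285 × 132.3 = 302 kΩ.

R_L(min) ≈ 302 kΩ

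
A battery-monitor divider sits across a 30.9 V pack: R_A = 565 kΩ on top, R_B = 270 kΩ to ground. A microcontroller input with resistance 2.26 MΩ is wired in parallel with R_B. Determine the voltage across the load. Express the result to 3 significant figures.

V_out ≈ 9.24 V

The load sits in parallel with R_B: R_B‖R_L = (270 × 2260) / (270 + 2260) = 241.2 kΩ.
V_out = 30.9 × 241.2 / (565 + 241.2) = 30.9 × 241.2/806.2 = 9.24 V.
(Unloaded it would have been 9.99 V.)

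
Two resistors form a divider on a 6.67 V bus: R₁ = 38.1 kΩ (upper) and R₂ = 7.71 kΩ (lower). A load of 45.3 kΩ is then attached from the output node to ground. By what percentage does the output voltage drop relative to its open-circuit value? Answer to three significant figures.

12.4 %

The divider's output (Thévenin) resistance is R₁‖R₂ = 6.412 kΩ.
Fractional drop under load = R_th/(R_th + R_L) = 6.412 / (6.412 + 45.3) = 0.1240.
So the output falls by 12.4 %.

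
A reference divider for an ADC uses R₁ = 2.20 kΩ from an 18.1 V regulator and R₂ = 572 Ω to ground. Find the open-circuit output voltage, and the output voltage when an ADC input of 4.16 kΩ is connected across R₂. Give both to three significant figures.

Unloaded: 3.73 V; loaded: 3.37 V

Open-circuit: V = 18.1 × 572/(2200 + 572) = 3.73 V.
With the load, R₂ becomes R₂‖R_L = 502.9 Ω, so V = 18.1 × 502.9/2703 = 3.37 V.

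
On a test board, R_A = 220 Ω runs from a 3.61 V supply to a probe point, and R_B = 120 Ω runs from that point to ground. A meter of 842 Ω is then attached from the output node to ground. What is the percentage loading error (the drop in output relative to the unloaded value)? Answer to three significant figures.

The divider's output (Thévenin) resistance is R_A‖R_B = 77.65 Ω.
Fractional drop under load = R_th/(R_th + R_L) = 77.65 / (77.65 + 842) = 0.08443.
So the output falls by 8.44 %.

8.44 %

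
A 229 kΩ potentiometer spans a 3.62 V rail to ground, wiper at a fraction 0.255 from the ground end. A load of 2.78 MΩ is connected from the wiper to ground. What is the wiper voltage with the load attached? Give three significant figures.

The wiper splits the pot into (1−α)R = 170.6 kΩ above and αR = 58.40 kΩ below.
Lower section ‖ load = 57.19 kΩ.
V_wiper = 3.62 × 57.19/(170.6 + 57.19) = 0.909 V.

V ≈ 0.909 V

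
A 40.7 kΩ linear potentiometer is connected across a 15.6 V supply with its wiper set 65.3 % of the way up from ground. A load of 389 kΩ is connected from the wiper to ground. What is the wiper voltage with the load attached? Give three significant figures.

V ≈ 9.95 V

The wiper splits the pot into (1−α)R = 14.12 kΩ above and αR = 26.58 kΩ below.
Lower section ‖ load = 24.88 kΩ.
V_wiper = 15.6 × 24.88/(14.12 + 24.88) = 9.95 V.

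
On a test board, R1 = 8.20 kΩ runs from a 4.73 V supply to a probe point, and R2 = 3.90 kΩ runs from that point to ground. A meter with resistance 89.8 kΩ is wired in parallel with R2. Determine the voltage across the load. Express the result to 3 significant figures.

The load sits in parallel with R2: R2‖R_L = (3.90 × 89.8) / (3.90 + 89.8) = 3.738 kΩ.
V_out = 4.73 × 3.738 / (8.20 + 3.738) = 4.73 × 3.738/11.94 = 1.48 V.

V_out ≈ 1.48 V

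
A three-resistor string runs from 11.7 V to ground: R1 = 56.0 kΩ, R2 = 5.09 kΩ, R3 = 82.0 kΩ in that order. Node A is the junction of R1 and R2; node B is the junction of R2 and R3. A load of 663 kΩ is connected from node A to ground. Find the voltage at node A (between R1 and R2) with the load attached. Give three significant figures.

V ≈ 6.77 V

Below node A the series string R2+R3 = 87.09 kΩ sits in parallel with the 663 kΩ load: 76.98 kΩ.
V_A = 11.7 × 76.98/(56.0 + 76.98) = 6.77 V.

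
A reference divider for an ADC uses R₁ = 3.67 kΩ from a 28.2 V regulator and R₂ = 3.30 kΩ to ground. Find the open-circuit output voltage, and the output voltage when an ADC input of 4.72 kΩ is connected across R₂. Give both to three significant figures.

Unloaded: 13.4 V; loaded: 9.76 V

Open-circuit: V = 28.2 × 3.30/(3.67 + 3.30) = 13.4 V.
With the load, R₂ becomes R₂‖R_L = 1.942 kΩ, so V = 28.2 × 1.942/5.612 = 9.76 V.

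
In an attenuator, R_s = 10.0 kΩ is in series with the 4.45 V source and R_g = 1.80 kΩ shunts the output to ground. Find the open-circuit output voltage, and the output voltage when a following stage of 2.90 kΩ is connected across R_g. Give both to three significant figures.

Unloaded: 0.679 V; loaded: 0.445 V

Open-circuit: V = 4.45 × 1.80/(10.0 + 1.80) = 0.679 V.
With the load, R_g becomes R_g‖R_L = 1.111 kΩ, so V = 4.45 × 1.111/11.11 = 0.445 V.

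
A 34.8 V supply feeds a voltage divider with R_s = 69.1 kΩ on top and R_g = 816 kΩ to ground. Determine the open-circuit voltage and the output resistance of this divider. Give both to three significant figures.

V_th is the open-circuit tap voltage: 34.8 × 816/(69.1 + 816) = 32.1 V.
With the supply zeroed, R_s and R_g appear in parallel from the tap: R_th = R_s‖R_g = (69.1 × 816)/885.1 = 63.7 kΩ.

V_th = 32.1 V, R_th = 63.7 kΩ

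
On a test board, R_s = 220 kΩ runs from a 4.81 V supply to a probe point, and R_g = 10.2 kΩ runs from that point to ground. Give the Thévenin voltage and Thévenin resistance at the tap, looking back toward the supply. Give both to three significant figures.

V_th = 0.213 V, R_th = 9.75 kΩ

V_th is the open-circuit tap voltage: 4.81 × 10.2/(220 + 10.2) = 0.213 V.
With the supply zeroed, R_s and R_g appear in parallel from the tap: R_th = R_s‖R_g = (220 × 10.2)/230.2 = 9.75 kΩ.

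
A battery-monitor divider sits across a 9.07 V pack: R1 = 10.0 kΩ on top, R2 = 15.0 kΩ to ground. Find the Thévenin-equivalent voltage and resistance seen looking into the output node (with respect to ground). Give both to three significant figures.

V_th = 5.44 V, R_th = 6.00 kΩ

V_th is the open-circuit tap voltage: 9.07 × 15.0/(10.0 + 15.0) = 5.44 V.
With the supply zeroed, R1 and R2 appear in parallel from the tap: R_th = R1‖R2 = (10.0 × 15.0)/25.00 = 6.00 kΩ.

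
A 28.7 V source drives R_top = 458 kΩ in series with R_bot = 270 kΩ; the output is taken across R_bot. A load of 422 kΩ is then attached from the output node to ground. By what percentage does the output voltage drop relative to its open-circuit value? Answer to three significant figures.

The divider's output (Thévenin) resistance is R_top‖R_bot = 169.9 kΩ.
Fractional drop under load = R_th/(R_th + R_L) = 169.9 / (169.9 + 422) = 0.2870.
So the output falls by 28.7 %.

28.7 %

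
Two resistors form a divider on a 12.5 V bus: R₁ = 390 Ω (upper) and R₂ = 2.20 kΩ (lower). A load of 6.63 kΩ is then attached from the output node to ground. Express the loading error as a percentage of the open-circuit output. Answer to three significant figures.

4.76 %

The divider's output (Thévenin) resistance is R₁‖R₂ = 331.3 Ω.
Fractional drop under load = R_th/(R_th + R_L) = 331.3 / (331.3 + 6630) = 0.04759.
So the output falls by 4.76 %.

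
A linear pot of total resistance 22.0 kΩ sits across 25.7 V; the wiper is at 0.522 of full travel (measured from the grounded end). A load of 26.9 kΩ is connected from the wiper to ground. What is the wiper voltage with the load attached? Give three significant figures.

V ≈ 11.1 V

The wiper splits the pot into (1−α)R = 10.52 kΩ above and αR = 11.48 kΩ below.
Lower section ‖ load = 8.048 kΩ.
V_wiper = 25.7 × 8.048/(10.52 + 8.048) = 11.1 V.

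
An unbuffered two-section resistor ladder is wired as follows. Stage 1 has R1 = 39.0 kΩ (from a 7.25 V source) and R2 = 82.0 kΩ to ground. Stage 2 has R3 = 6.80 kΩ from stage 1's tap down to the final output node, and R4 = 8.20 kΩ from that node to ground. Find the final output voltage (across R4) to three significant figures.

V_out ≈ 0.972 V

Stage 2 presents R3+R4 = 15.00 kΩ as a load on stage 1's tap.
Stage 1's lower leg becomes R2‖(R3+R4) = 12.68 kΩ, so V_mid = 7.25 × 12.68/51.68 = 1.779 V.
Stage 2 is itself unloaded: V_out = V_mid × R4/(R3+R4) = 1.779 × 8.20/15.00 = 0.972 V.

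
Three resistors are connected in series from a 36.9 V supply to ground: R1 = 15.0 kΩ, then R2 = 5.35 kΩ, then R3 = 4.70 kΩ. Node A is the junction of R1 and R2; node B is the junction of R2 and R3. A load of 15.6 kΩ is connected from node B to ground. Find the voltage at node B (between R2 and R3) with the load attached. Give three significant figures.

At node B, R3 is in parallel with the load: R3‖R_L = 3.612 kΩ.
Below node A the resistance is R2 + (R3‖R_L) = 8.962 kΩ, so V_A = 36.9 × 8.962/23.96 = 13.80 V.
Then V_B = V_A × (R3‖R_L)/(R2 + R3‖R_L) = 13.80 × 3.612/8.962 = 5.56 V.

V ≈ 5.56 V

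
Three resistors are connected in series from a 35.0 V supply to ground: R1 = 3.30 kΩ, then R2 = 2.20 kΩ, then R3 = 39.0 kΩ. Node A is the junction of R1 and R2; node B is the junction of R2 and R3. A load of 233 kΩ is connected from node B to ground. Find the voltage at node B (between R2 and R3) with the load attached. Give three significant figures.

At node B, R3 is in parallel with the load: R3‖R_L = 33.41 kΩ.
Below node A the resistance is R2 + (R3‖R_L) = 35.61 kΩ, so V_A = 35.0 × 35.61/38.91 = 32.03 V.
Then V_B = V_A × (R3‖R_L)/(R2 + R3‖R_L) = 32.03 × 33.41/35.61 = 30.1 V.

V ≈ 30.1 V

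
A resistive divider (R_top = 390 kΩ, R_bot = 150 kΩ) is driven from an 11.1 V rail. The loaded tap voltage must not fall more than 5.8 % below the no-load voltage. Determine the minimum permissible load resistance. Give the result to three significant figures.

Output resistance R_th = R_top‖R_bot = (390 × 150)/540.0 = 108.3 kΩ.
The fractional drop is R_th/(R_th + R_L); requiring this ≤ 0.0580 gives R_L ≥ R_th(1/0.0580 − 1) = 108.3 × 16.24 = 1.76 MΩ.

R_L(min) ≈ 1.76 MΩ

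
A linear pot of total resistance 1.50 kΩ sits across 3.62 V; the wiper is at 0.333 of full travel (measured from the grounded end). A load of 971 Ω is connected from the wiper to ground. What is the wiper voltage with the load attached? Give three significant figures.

V ≈ 0.898 V

The wiper splits the pot into (1−α)R = 1000 Ω above and αR = 499.5 Ω below.
Lower section ‖ load = 329.8 Ω.
V_wiper = 3.62 × 329.8/(1000 + 329.8) = 0.898 V.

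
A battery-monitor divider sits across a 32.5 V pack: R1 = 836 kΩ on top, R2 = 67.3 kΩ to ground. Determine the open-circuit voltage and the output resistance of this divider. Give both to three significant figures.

V_th is the open-circuit tap voltage: 32.5 × 67.3/(836 + 67.3) = 2.42 V.
With the supply zeroed, R1 and R2 appear in parallel from the tap: R_th = R1‖R2 = (836 × 67.3)/903.3 = 62.3 kΩ.

V_th = 2.42 V, R_th = 62.3 kΩ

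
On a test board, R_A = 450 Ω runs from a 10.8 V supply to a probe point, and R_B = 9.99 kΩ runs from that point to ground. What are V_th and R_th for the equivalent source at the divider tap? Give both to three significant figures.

V_th is the open-circuit tap voltage: 10.8 × 9990/(450 + 9990) = 10.3 V.
With the supply zeroed, R_A and R_B appear in parallel from the tap: R_th = R_A‖R_B = (450 × 9990)/10440 = 431 Ω.

V_th = 10.3 V, R_th = 431 Ω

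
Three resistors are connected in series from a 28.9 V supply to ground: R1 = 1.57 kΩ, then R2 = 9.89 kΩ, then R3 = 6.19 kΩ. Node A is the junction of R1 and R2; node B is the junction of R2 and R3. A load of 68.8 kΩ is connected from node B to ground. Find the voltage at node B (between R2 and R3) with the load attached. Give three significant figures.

At node B, R3 is in parallel with the load: R3‖R_L = 5.679 kΩ.
Below node A the resistance is R2 + (R3‖R_L) = 15.57 kΩ, so V_A = 28.9 × 15.57/17.14 = 26.25 V.
Then V_B = V_A × (R3‖R_L)/(R2 + R3‖R_L) = 26.25 × 5.679/15.57 = 9.58 V.

V ≈ 9.58 V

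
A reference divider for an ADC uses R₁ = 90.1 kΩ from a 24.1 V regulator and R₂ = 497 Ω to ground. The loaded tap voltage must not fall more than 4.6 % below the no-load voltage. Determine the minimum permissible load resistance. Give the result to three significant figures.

Output resistance R_th = R₁‖R₂ = (90100 × 497)/90600 = 494.3 Ω.
The fractional drop is R_th/(R_th + R_L); requiring this ≤ 0.0460 gives R_L ≥ R_th(1/0.0460 − 1) = 494.3 × 20.74 = 10.3 kΩ.

R_L(min) ≈ 10.3 kΩ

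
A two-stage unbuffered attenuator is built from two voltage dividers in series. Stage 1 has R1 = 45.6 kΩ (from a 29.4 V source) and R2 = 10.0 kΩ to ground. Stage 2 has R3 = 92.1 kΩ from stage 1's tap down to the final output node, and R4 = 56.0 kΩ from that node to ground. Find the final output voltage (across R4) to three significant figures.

Stage 2 presents R3+R4 = 148.1 kΩ as a load on stage 1's tap.
Stage 1's lower leg becomes R2‖(R3+R4) = 9.367 kΩ, so V_mid = 29.4 × 9.367/54.97 = 5.010 V.
Stage 2 is itself unloaded: V_out = V_mid × R4/(R3+R4) = 5.010 × 56.0/148.1 = 1.89 V.

V_out ≈ 1.89 V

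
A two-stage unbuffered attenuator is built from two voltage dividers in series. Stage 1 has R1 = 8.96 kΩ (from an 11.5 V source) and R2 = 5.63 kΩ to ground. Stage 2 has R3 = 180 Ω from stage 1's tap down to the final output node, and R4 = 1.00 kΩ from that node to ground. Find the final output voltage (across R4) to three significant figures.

Stage 2 presents R3+R4 = 1180 Ω as a load on stage 1's tap.
Stage 1's lower leg becomes R2‖(R3+R4) = 975.5 Ω, so V_mid = 11.5 × 975.5/9936 = 1.129 V.
Stage 2 is itself unloaded: V_out = V_mid × R4/(R3+R4) = 1.129 × 1000/1180 = 0.957 V.

V_out ≈ 0.957 V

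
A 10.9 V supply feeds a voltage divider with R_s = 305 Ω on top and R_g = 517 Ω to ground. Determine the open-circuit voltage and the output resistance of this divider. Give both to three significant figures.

V_th = 6.86 V, R_th = 192 Ω

V_th is the open-circuit tap voltage: 10.9 × 517/(305 + 517) = 6.86 V.
With the supply zeroed, R_s and R_g appear in parallel from the tap: R_th = R_s‖R_g = (305 × 517)/822.0 = 192 Ω.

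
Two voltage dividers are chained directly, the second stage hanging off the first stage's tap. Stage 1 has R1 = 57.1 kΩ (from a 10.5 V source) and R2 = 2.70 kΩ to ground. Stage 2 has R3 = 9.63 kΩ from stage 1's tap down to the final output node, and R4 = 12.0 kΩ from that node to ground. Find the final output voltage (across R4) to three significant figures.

Stage 2 presents R3+R4 = 21.63 kΩ as a load on stage 1's tap.
Stage 1's lower leg becomes R2‖(R3+R4) = 2.400 kΩ, so V_mid = 10.5 × 2.400/59.50 = 0.4236 V.
Stage 2 is itself unloaded: V_out = V_mid × R4/(R3+R4) = 0.4236 × 12.0/21.63 = 0.235 V.

V_out ≈ 0.235 V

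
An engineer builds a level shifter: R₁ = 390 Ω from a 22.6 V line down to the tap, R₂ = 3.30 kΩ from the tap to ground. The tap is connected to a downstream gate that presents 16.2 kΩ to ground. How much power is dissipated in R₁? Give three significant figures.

P ≈ 20.3 mW

Total resistance from the source is R₁ + (R₂‖R_L) = 3132 Ω, so I = 22.6/3132 Ω = 7.217 mA.
P = I²·R₁ = (7.217 mA)² × 390 Ω = 20.3 mW.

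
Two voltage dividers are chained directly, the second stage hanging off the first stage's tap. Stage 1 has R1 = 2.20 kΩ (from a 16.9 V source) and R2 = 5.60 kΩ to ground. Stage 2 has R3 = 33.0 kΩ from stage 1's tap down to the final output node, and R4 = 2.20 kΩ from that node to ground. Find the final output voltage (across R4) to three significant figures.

V_out ≈ 0.726 V

Stage 2 presents R3+R4 = 35.20 kΩ as a load on stage 1's tap.
Stage 1's lower leg becomes R2‖(R3+R4) = 4.831 kΩ, so V_mid = 16.9 × 4.831/7.031 = 11.61 V.
Stage 2 is itself unloaded: V_out = V_mid × R4/(R3+R4) = 11.61 × 2.20/35.20 = 0.726 V.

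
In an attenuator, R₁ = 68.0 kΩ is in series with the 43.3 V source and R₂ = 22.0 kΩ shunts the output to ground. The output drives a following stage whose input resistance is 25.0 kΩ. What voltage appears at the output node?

V_out ≈ 6.36 V

The load sits in parallel with R₂: R₂‖R_L = (22.0 × 25.0) / (22.0 + 25.0) = 11.70 kΩ.
V_out = 43.3 × 11.70 / (68.0 + 11.70) = 43.3 × 11.70/79.70 = 6.36 V.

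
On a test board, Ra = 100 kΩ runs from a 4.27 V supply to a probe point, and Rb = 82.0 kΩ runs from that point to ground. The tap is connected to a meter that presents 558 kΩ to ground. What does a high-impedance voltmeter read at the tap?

V_out ≈ 1.78 V

The load sits in parallel with Rb: Rb‖R_L = (82.0 × 558) / (82.0 + 558) = 71.49 kΩ.
V_out = 4.27 × 71.49 / (100 + 71.49) = 4.27 × 71.49/171.5 = 1.78 V.
(Unloaded it would have been 1.92 V.)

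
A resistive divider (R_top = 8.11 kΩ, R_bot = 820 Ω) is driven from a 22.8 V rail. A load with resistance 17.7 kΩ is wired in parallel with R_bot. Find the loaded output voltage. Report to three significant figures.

V_out ≈ 2.01 V

The load sits in parallel with R_bot: R_bot‖R_L = (820 × 17700) / (820 + 17700) = 783.7 Ω.
V_out = 22.8 × 783.7 / (8110 + 783.7) = 22.8 × 783.7/8894 = 2.01 V.
(Unloaded it would have been 2.09 V.)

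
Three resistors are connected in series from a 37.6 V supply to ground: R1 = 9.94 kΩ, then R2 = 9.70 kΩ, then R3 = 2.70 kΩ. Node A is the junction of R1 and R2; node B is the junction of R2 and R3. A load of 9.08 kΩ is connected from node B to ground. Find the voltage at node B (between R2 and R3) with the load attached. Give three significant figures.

V ≈ 3.60 V

At node B, R3 is in parallel with the load: R3‖R_L = 2.081 kΩ.
Below node A the resistance is R2 + (R3‖R_L) = 11.78 kΩ, so V_A = 37.6 × 11.78/21.72 = 20.39 V.
Then V_B = V_A × (R3‖R_L)/(R2 + R3‖R_L) = 20.39 × 2.081/11.78 = 3.60 V.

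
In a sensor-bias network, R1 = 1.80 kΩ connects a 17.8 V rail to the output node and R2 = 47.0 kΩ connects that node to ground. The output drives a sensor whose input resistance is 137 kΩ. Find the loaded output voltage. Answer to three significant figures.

The load sits in parallel with R2: R2‖R_L = (47.0 × 137) / (47.0 + 137) = 34.99 kΩ.
V_out = 17.8 × 34.99 / (1.80 + 34.99) = 17.8 × 34.99/36.79 = 16.9 V.
(Unloaded it would have been 17.1 V.)

V_out ≈ 16.9 V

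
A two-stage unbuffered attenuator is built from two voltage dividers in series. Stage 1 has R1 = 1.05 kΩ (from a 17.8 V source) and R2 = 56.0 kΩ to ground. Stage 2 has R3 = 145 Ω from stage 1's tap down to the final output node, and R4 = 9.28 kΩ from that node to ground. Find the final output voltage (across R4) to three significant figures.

V_out ≈ 15.5 V

Stage 2 presents R3+R4 = 9425 Ω as a load on stage 1's tap.
Stage 1's lower leg becomes R2‖(R3+R4) = 8067 Ω, so V_mid = 17.8 × 8067/9117 = 15.75 V.
Stage 2 is itself unloaded: V_out = V_mid × R4/(R3+R4) = 15.75 × 9280/9425 = 15.5 V.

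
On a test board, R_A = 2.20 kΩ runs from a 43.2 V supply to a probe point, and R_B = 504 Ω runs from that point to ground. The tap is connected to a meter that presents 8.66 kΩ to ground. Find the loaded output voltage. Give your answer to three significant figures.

V_out ≈ 7.69 V

The load sits in parallel with R_B: R_B‖R_L = (504 × 8660) / (504 + 8660) = 476.3 Ω.
V_out = 43.2 × 476.3 / (2200 + 476.3) = 43.2 × 476.3/2676 = 7.69 V.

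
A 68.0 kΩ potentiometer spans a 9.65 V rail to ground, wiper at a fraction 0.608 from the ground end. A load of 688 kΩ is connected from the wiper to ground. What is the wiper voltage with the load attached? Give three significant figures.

The wiper splits the pot into (1−α)R = 26.66 kΩ above and αR = 41.34 kΩ below.
Lower section ‖ load = 39.00 kΩ.
V_wiper = 9.65 × 39.00/(26.66 + 39.00) = 5.73 V.

V ≈ 5.73 V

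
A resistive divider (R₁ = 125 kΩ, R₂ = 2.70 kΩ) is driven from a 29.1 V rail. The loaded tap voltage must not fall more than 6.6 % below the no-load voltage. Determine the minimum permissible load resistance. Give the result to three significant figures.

R_L(min) ≈ 37.4 kΩ

Output resistance R_th = R₁‖R₂ = (125 × 2.70)/127.7 = 2.643 kΩ.
The fractional drop is R_th/(R_th + R_L); requiring this ≤ 0.0660 gives R_L ≥ R_th(1/0.0660 − 1) = 2.643 × 14.15 = 37.4 kΩ.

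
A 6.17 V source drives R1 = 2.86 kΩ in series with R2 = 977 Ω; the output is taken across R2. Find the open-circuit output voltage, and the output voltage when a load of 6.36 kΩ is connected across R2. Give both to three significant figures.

Open-circuit: V = 6.17 × 977/(2860 + 977) = 1.57 V.
With the load, R2 becomes R2‖R_L = 846.9 Ω, so V = 6.17 × 846.9/3707 = 1.41 V.

Unloaded: 1.57 V; loaded: 1.41 V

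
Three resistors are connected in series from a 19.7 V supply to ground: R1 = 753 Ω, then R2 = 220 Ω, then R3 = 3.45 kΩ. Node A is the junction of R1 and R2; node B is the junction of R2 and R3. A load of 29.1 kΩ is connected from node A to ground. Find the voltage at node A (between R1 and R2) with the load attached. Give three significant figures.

Below node A the series string R2+R3 = 3670 Ω sits in parallel with the 29100 Ω load: 3259 Ω.
V_A = 19.7 × 3259/(753 + 3259) = 16.0 V.

V ≈ 16.0 V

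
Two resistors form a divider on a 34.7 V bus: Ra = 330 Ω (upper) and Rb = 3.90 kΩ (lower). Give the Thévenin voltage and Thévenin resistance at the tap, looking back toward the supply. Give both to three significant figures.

V_th = 32.0 V, R_th = 304 Ω

V_th is the open-circuit tap voltage: 34.7 × 3900/(330 + 3900) = 32.0 V.
With the supply zeroed, Ra and Rb appear in parallel from the tap: R_th = Ra‖Rb = (330 × 3900)/4230 = 304 Ω.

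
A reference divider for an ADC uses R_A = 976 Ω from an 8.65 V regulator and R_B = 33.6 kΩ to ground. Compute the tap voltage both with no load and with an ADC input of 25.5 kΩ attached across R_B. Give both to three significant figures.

Open-circuit: V = 8.65 × 33600/(976 + 33600) = 8.41 V.
With the load, R_B becomes R_B‖R_L = 14500 Ω, so V = 8.65 × 14500/15470 = 8.10 V.

Unloaded: 8.41 V; loaded: 8.10 V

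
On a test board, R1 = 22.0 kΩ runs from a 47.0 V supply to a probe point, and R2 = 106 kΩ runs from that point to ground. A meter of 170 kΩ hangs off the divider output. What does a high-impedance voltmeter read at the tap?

V_out ≈ 35.2 V

The load sits in parallel with R2: R2‖R_L = (106 × 170) / (106 + 170) = 65.29 kΩ.
V_out = 47.0 × 65.29 / (22.0 + 65.29) = 47.0 × 65.29/87.29 = 35.2 V.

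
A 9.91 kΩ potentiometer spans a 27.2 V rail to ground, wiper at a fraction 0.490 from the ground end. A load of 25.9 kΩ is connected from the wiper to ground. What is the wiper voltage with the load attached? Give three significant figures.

V ≈ 12.2 V

The wiper splits the pot into (1−α)R = 5.054 kΩ above and αR = 4.856 kΩ below.
Lower section ‖ load = 4.089 kΩ.
V_wiper = 27.2 × 4.089/(5.054 + 4.089) = 12.2 V.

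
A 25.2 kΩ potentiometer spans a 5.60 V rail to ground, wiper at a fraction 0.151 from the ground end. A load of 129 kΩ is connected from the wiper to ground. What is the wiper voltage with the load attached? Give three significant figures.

V ≈ 0.825 V

The wiper splits the pot into (1−α)R = 21.39 kΩ above and αR = 3.805 kΩ below.
Lower section ‖ load = 3.696 kΩ.
V_wiper = 5.60 × 3.696/(21.39 + 3.696) = 0.825 V.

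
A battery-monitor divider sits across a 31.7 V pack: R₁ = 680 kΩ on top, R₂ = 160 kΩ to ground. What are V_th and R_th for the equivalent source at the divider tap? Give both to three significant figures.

V_th is the open-circuit tap voltage: 31.7 × 160/(680 + 160) = 6.04 V.
With the supply zeroed, R₁ and R₂ appear in parallel from the tap: R_th = R₁‖R₂ = (680 × 160)/840.0 = 130 kΩ.

V_th = 6.04 V, R_th = 130 kΩ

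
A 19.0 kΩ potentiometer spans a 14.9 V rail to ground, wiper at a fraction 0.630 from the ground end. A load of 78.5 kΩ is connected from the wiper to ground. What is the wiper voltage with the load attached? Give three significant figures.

The wiper splits the pot into (1−α)R = 7.030 kΩ above and αR = 11.97 kΩ below.
Lower section ‖ load = 10.39 kΩ.
V_wiper = 14.9 × 10.39/(7.030 + 10.39) = 8.89 V.

V ≈ 8.89 V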